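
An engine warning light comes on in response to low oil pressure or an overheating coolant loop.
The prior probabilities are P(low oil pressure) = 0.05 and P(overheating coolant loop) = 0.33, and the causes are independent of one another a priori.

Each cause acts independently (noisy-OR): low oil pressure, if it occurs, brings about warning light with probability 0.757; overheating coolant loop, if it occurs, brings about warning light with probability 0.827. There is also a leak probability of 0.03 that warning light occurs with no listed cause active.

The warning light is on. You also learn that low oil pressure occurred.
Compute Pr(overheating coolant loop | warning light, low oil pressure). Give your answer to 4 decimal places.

Pr(overheating coolant loop | warning light, low oil pressure) ≈ 0.3820

Under noisy-OR, P(warning light | causes) = 1 − (1−0.03)·∏(1−qᵢ) over the active causes.
P(warning light | low oil pressure) = 0.76429×0.67 + 0.959222×0.33 = 0.512074 + 0.316543 = 0.828617
The overheating coolant loop-present share is 0.959222×0.33 = 0.316543.
Hence the posterior is 0.316543/0.828617 ≈ 0.3820.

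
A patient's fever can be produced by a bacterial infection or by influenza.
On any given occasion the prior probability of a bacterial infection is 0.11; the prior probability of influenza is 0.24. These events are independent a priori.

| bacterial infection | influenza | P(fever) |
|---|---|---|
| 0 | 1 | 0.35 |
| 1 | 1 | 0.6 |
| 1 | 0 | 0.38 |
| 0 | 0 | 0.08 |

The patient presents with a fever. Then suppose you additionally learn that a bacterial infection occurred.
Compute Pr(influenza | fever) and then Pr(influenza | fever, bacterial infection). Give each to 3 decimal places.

Pr(influenza | fever) ≈ 0.513; Pr(influenza | fever, bacterial infection) ≈ 0.333

P(fever) = 0.08*0.89*0.76 + 0.35*0.89*0.24 + 0.38*0.11*0.76 + 0.6*0.11*0.24 = 0.054112 + 0.074760 + 0.031768 + 0.015840 = 0.176480
The influenza-present share is 0.074760 + 0.015840 = 0.090600.
P(influenza | fever) = 0.090600 / 0.176480 ≈ 0.513

With the extra evidence:
Weight on influenza=true, given the evidence: 0.6·0.24 = 0.144000
Denominator P(fever | bacterial infection): 0.38·0.76 + 0.6·0.24 = 0.432800
P(influenza | fever, bacterial infection) = 0.144000/0.432800 ≈ 0.333
The drop from 0.513 to 0.333 is the explaining-away (discounting) effect.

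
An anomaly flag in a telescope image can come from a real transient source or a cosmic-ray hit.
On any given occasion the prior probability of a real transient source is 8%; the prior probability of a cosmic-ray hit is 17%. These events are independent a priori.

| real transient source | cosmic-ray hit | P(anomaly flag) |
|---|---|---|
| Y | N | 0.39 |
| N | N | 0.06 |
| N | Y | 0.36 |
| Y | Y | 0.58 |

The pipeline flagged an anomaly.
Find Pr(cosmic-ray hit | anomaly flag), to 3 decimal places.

Pr(cosmic-ray hit | anomaly flag) ≈ 0.472

P(anomaly flag) = 0.06×0.92×0.83 + 0.36×0.92×0.17 + 0.39×0.08×0.83 + 0.58×0.08×0.17 = 0.045816 + 0.056304 + 0.025896 + 0.007888 = 0.135904
Restricting to configurations with cosmic-ray hit present: 0.056304 + 0.007888 = 0.064192.
Hence the posterior is 0.064192/0.135904 ≈ 0.472.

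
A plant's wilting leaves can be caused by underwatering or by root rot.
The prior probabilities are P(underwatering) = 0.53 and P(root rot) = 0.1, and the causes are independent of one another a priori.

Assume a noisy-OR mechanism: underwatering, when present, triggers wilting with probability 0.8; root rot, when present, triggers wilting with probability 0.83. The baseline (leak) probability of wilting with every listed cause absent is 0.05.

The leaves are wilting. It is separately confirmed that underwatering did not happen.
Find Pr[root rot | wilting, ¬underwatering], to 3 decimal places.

Under noisy-OR, P(wilting | causes) = 1 − (1−0.05)·∏(1−qᵢ) over the active causes.
Enumerate both values of root rot and weight by the priors:
  P(wilting | ¬underwatering) = 0.05*0.9 + 0.8385*0.1
        = 0.045000 + 0.083850 = 0.128850
Keeping only the root rot-present terms gives 0.083850, so
  P(root rot | wilting, ¬underwatering) = 0.083850 / 0.128850 ≈ 0.651

Pr[root rot | wilting, ¬underwatering] ≈ 0.651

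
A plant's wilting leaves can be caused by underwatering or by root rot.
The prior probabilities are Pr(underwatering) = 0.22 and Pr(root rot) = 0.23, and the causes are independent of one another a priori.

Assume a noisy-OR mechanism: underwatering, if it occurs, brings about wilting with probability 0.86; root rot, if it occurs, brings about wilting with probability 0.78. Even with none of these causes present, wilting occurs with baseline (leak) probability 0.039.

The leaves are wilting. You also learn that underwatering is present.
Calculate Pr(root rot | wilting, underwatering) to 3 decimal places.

Pr(root rot | wilting, underwatering) ≈ 0.251

Under noisy-OR, P(wilting | causes) = 1 − (1−0.039)·∏(1−qᵢ) over the active causes.
For the numerator, keep only root rot=true terms: 0.970401*0.23 = 0.223192
Denominator P(wilting | underwatering): 0.86546*0.77 + 0.970401*0.23 = 0.889596
P(root rot | wilting, underwatering) = 0.223192/0.889596 ≈ 0.251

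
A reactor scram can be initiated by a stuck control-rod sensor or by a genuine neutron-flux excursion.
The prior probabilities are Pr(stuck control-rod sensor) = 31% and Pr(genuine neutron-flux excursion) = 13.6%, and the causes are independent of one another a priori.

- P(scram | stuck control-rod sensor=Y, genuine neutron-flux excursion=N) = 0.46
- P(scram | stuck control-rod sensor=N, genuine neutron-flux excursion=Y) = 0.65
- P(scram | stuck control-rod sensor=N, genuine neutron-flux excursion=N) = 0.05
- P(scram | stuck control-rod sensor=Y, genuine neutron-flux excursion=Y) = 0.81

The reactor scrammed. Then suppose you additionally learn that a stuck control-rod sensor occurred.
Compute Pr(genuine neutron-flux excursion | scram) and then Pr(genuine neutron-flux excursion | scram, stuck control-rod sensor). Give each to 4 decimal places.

Enumerate the 4 (stuck control-rod sensor, genuine neutron-flux excursion) configurations and weight by the priors:
  P(scram) = 0.05*0.69*0.864 + 0.65*0.69*0.136 + 0.46*0.31*0.864 + 0.81*0.31*0.136
        = 0.029808 + 0.060996 + 0.123206 + 0.034150 = 0.248160
Keeping only the genuine neutron-flux excursion-present terms gives 0.095146, so
  P(genuine neutron-flux excursion | scram) = 0.095146 / 0.248160 ≈ 0.3834

Now also conditioning on stuck control-rod sensor=true:
By total probability over both values of genuine neutron-flux excursion:
  P(scram | stuck control-rod sensor) = 0.46×0.864 + 0.81×0.136
        = 0.397440 + 0.110160 = 0.507600
The terms with genuine neutron-flux excursion present sum to 0.110160, so
  P(genuine neutron-flux excursion | scram, stuck control-rod sensor) = 0.110160 / 0.507600 ≈ 0.2170
Conditioning on stuck control-rod sensor lowers the posterior on genuine neutron-flux excursion: the classic explaining-away effect in a common-effect structure.

Pr(genuine neutron-flux excursion | scram) ≈ 0.3834; Pr(genuine neutron-flux excursion | scram, stuck control-rod sensor) ≈ 0.2170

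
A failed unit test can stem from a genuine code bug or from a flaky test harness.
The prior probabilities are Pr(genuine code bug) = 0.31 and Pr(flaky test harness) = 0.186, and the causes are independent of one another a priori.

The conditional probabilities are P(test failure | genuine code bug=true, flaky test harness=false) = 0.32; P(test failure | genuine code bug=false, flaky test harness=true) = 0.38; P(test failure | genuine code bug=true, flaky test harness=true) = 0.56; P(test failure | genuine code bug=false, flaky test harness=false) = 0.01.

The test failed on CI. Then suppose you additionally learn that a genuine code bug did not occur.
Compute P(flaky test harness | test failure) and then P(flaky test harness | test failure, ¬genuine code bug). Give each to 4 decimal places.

By total probability over the 4 (genuine code bug, flaky test harness) configurations:
  P(test failure) = 0.01·0.69·0.814 + 0.38·0.69·0.186 + 0.32·0.31·0.814 + 0.56·0.31·0.186
        = 0.005617 + 0.048769 + 0.080749 + 0.032290 = 0.167425
Configurations with flaky test harness contribute 0.081059, so
  P(flaky test harness | test failure) = 0.081059 / 0.167425 ≈ 0.4842

Now also conditioning on genuine code bug≠true:
P(test failure | ¬genuine code bug) = 0.01×0.814 + 0.38×0.186 = 0.008140 + 0.070680 = 0.078820
The flaky test harness-present share is 0.38×0.186 = 0.070680.
So P(flaky test harness | test failure, ¬genuine code bug) = 0.070680/0.078820 ≈ 0.8967.
With genuine code bug excluded, flaky test harness must carry more of the explanatory weight for the test failure.

P(flaky test harness | test failure) ≈ 0.4842; P(flaky test harness | test failure, ¬genuine code bug) ≈ 0.8967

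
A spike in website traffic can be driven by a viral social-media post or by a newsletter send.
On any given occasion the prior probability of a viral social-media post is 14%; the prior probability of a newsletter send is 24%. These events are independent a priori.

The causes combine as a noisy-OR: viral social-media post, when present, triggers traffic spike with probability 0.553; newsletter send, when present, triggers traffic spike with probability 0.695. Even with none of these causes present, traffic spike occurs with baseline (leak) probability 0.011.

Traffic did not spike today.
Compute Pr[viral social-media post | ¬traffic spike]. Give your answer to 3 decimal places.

Pr[viral social-media post | ¬traffic spike] ≈ 0.068

Under noisy-OR, P(traffic spike | causes) = 1 − (1−0.011)·∏(1−qᵢ) over the active causes.
Enumerate the 4 (viral social-media post, newsletter send) configurations and weight by the priors:
  P(¬traffic spike) = 0.989×0.86×0.76 + 0.301645×0.86×0.24 + 0.442083×0.14×0.76 + 0.134835×0.14×0.24
        = 0.646410 + 0.062260 + 0.047038 + 0.004530 = 0.760238
Keeping only the viral social-media post-present terms gives 0.051568, so
  P(viral social-media post | ¬traffic spike) = 0.051568 / 0.760238 ≈ 0.068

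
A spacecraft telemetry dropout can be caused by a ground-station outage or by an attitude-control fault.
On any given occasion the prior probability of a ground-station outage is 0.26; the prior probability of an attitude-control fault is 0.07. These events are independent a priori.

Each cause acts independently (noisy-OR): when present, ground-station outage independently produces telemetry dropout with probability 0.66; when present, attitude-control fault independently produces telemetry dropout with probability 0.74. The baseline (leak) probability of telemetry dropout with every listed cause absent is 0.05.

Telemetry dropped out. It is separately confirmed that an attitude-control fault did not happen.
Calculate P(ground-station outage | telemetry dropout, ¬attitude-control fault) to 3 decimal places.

Under noisy-OR, P(telemetry dropout | causes) = 1 − (1−0.05)·∏(1−qᵢ) over the active causes.
Sum P(telemetry dropout|·) weighted by the priors over both values of ground-station outage:
  P(telemetry dropout | ¬attitude-control fault) = 0.05*0.74 + 0.677*0.26
        = 0.037000 + 0.176020 = 0.213020
Keeping only the ground-station outage-present terms gives 0.176020, so
  P(ground-station outage | telemetry dropout, ¬attitude-control fault) = 0.176020 / 0.213020 ≈ 0.826

P(ground-station outage | telemetry dropout, ¬attitude-control fault) ≈ 0.826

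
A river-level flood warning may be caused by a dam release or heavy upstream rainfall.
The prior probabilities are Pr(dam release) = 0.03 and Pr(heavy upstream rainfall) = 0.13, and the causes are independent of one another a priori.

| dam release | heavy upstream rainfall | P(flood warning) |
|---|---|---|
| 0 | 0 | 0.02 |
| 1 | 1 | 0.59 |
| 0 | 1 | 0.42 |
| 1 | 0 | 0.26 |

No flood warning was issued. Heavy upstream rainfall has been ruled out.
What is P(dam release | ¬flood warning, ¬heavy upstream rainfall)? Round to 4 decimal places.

P(dam release | ¬flood warning, ¬heavy upstream rainfall) ≈ 0.0228

By total probability over both values of dam release:
  P(¬flood warning | ¬heavy upstream rainfall) = 0.98*0.97 + 0.74*0.03
        = 0.950600 + 0.022200 = 0.972800
Configurations with dam release contribute 0.022200, so
  P(dam release | ¬flood warning, ¬heavy upstream rainfall) = 0.022200 / 0.972800 ≈ 0.0228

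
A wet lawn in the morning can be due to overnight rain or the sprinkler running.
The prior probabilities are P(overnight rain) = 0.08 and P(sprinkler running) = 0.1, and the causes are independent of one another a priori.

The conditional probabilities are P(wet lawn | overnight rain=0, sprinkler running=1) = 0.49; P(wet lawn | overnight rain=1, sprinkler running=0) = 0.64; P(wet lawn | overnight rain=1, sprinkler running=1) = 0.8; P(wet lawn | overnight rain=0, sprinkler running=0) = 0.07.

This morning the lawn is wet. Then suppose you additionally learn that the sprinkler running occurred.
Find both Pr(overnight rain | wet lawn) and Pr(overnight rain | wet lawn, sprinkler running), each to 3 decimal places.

Pr(overnight rain | wet lawn) ≈ 0.337; Pr(overnight rain | wet lawn, sprinkler running) ≈ 0.124

Numerator (weight on configurations with overnight rain): 0.046080 + 0.006400 = 0.052480
The normalizing constant is 0.07*0.92*0.9 + 0.49*0.92*0.1 + 0.64*0.08*0.9 + 0.8*0.08*0.1 = 0.155520
Posterior = 0.052480 / 0.155520 ≈ 0.337

With the extra evidence:
Enumerate both values of overnight rain and weight by the priors:
  P(wet lawn | sprinkler running) = 0.49*0.92 + 0.8*0.08
        = 0.450800 + 0.064000 = 0.514800
Configurations with overnight rain contribute 0.064000, so
  P(overnight rain | wet lawn, sprinkler running) = 0.064000 / 0.514800 ≈ 0.124
— sprinkler running explains away the evidence for overnight rain.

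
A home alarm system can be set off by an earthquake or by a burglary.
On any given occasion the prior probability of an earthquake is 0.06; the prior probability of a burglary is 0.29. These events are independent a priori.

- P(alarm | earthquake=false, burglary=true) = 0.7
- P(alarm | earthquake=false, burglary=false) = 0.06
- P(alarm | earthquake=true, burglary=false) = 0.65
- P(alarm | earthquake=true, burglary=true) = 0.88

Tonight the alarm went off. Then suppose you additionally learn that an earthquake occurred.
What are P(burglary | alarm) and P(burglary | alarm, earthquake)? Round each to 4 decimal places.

P(burglary | alarm) ≈ 0.7527; P(burglary | alarm, earthquake) ≈ 0.3561

By total probability over the 4 (earthquake, burglary) configurations:
  P(alarm) = 0.06*0.94*0.71 + 0.7*0.94*0.29 + 0.65*0.06*0.71 + 0.88*0.06*0.29
        = 0.040044 + 0.190820 + 0.027690 + 0.015312 = 0.273866
Keeping only the burglary-present terms gives 0.206132, so
  P(burglary | alarm) = 0.206132 / 0.273866 ≈ 0.7527

With the extra evidence:
P(alarm | earthquake) = 0.65·0.71 + 0.88·0.29 = 0.461500 + 0.255200 = 0.716700
The burglary-present share is 0.88·0.29 = 0.255200.
So P(burglary | alarm, earthquake) = 0.255200/0.716700 ≈ 0.3561.
This is intercausal reasoning (explaining away): once earthquake accounts for the alarm, burglary becomes less likely.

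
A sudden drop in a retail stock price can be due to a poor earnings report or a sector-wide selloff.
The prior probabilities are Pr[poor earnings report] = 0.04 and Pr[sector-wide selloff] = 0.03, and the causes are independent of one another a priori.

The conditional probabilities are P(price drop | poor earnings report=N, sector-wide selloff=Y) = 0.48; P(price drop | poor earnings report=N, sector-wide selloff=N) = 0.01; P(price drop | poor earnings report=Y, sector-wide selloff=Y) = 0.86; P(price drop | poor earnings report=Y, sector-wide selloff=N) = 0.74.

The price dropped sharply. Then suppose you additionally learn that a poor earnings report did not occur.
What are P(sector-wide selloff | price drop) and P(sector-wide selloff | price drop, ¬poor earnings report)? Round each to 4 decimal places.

P(price drop) = 0.01*0.96*0.97 + 0.48*0.96*0.03 + 0.74*0.04*0.97 + 0.86*0.04*0.03 = 0.009312 + 0.013824 + 0.028712 + 0.001032 = 0.052880
Of this, 0.014856 comes from 0.013824 + 0.001032 (the sector-wide selloff=true cases).
So P(sector-wide selloff | price drop) = 0.014856/0.052880 ≈ 0.2809.

Now also conditioning on poor earnings report≠true:
P(price drop | ¬poor earnings report) = 0.01*0.97 + 0.48*0.03 = 0.009700 + 0.014400 = 0.024100
The sector-wide selloff-present share is 0.48*0.03 = 0.014400.
Hence the posterior is 0.014400/0.024100 ≈ 0.5975.
Ruling out poor earnings report raises the posterior on sector-wide selloff — the flip side of explaining away.

P(sector-wide selloff | price drop) ≈ 0.2809; P(sector-wide selloff | price drop, ¬poor earnings report) ≈ 0.5975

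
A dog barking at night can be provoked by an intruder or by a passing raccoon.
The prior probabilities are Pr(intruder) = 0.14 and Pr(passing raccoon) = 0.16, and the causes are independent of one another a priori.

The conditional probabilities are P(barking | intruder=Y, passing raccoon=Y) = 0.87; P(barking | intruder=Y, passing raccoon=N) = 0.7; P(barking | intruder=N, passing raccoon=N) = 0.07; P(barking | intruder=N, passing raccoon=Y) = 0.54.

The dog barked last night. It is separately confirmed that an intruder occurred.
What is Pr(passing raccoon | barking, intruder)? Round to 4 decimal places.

Sum P(barking|·) weighted by the priors over both values of passing raccoon:
  P(barking | intruder) = 0.7·0.84 + 0.87·0.16
        = 0.588000 + 0.139200 = 0.727200
The terms with passing raccoon present sum to 0.139200, so
  P(passing raccoon | barking, intruder) = 0.139200 / 0.727200 ≈ 0.1914

Pr(passing raccoon | barking, intruder) ≈ 0.1914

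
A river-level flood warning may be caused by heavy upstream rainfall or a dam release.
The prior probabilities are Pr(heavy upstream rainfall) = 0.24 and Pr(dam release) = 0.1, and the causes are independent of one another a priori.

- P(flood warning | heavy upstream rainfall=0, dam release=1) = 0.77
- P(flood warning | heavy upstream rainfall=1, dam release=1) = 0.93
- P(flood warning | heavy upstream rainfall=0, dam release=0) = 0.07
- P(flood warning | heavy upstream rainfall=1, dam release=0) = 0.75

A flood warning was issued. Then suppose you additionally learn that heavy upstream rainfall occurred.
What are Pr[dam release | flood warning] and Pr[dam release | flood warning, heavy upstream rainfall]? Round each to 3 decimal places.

Pr[dam release | flood warning] ≈ 0.278; Pr[dam release | flood warning, heavy upstream rainfall] ≈ 0.121

P(flood warning) = 0.07×0.76×0.9 + 0.77×0.76×0.1 + 0.75×0.24×0.9 + 0.93×0.24×0.1 = 0.047880 + 0.058520 + 0.162000 + 0.022320 = 0.290720
The dam release-present share is 0.058520 + 0.022320 = 0.080840.
P(dam release | flood warning) = 0.080840 / 0.290720 ≈ 0.278

Now also conditioning on heavy upstream rainfall=true:
Enumerate both values of dam release and weight by the priors:
  P(flood warning | heavy upstream rainfall) = 0.75·0.9 + 0.93·0.1
        = 0.675000 + 0.093000 = 0.768000
The terms with dam release present sum to 0.093000, so
  P(dam release | flood warning, heavy upstream rainfall) = 0.093000 / 0.768000 ≈ 0.121
This is intercausal reasoning (explaining away): once heavy upstream rainfall accounts for the flood warning, dam release becomes less likely.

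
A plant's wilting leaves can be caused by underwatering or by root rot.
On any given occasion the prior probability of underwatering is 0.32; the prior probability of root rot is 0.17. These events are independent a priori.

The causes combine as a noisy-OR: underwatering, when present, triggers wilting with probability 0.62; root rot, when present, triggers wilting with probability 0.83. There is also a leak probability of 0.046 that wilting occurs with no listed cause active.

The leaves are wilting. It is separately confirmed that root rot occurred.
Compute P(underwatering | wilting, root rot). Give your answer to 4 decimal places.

Under noisy-OR, P(wilting | causes) = 1 − (1−0.046)·∏(1−qᵢ) over the active causes.
P(wilting | root rot) = 0.83782*0.68 + 0.938372*0.32 = 0.569718 + 0.300279 = 0.869997
Of this, 0.300279 comes from 0.938372*0.32 (the underwatering=true cases).
P(underwatering | wilting, root rot) = 0.300279 / 0.869997 ≈ 0.3451

P(underwatering | wilting, root rot) ≈ 0.3451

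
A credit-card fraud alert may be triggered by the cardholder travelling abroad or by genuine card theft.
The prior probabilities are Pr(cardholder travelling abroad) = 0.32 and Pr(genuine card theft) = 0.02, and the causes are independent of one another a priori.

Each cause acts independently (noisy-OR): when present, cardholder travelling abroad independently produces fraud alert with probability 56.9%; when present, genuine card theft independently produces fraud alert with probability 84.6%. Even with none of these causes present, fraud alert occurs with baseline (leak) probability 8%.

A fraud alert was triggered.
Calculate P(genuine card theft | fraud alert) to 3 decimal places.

Under noisy-OR, P(fraud alert | causes) = 1 − (1−0.08)·∏(1−qᵢ) over the active causes.
Weight on genuine card theft=true, given the evidence: 0.011673 + 0.006009 = 0.017682
Normalizer over all consistent configurations: 0.08·0.68·0.98 + 0.85832·0.68·0.02 + 0.60348·0.32·0.98 + 0.938936·0.32·0.02 = 0.260245
Posterior = 0.017682 / 0.260245 ≈ 0.068

P(genuine card theft | fraud alert) ≈ 0.068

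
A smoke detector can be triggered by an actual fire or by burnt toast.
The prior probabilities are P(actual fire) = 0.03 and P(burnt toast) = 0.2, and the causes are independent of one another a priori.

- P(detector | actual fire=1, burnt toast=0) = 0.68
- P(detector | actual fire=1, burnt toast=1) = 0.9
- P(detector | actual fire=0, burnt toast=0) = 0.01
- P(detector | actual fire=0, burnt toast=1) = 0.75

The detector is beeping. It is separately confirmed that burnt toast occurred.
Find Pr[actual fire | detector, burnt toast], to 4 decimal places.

For the numerator, keep only actual fire=true terms: 0.9×0.03 = 0.027000
Denominator P(detector | burnt toast): 0.75×0.97 + 0.9×0.03 = 0.754500
Posterior = 0.027000 / 0.754500 ≈ 0.0358

Pr[actual fire | detector, burnt toast] ≈ 0.0358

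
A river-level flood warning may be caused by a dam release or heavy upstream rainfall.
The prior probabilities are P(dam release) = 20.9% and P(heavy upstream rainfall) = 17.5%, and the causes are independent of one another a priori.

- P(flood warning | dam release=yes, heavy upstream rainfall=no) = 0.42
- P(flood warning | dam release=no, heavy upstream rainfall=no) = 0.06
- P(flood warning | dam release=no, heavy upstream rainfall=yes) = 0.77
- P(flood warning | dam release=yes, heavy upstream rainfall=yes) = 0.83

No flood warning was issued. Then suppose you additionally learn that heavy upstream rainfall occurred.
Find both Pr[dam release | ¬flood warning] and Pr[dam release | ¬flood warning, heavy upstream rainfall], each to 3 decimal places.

By total probability over the 4 (dam release, heavy upstream rainfall) configurations:
  P(¬flood warning) = 0.94·0.791·0.825 + 0.23·0.791·0.175 + 0.58·0.209·0.825 + 0.17·0.209·0.175
        = 0.613420 + 0.031838 + 0.100006 + 0.006218 = 0.751482
The terms with dam release present sum to 0.106224, so
  P(dam release | ¬flood warning) = 0.106224 / 0.751482 ≈ 0.141

Now condition on the additional information:
By total probability over both values of dam release:
  P(¬flood warning | heavy upstream rainfall) = 0.23·0.791 + 0.17·0.209
        = 0.181930 + 0.035530 = 0.217460
Keeping only the dam release-present terms gives 0.035530, so
  P(dam release | ¬flood warning, heavy upstream rainfall) = 0.035530 / 0.217460 ≈ 0.163

Pr[dam release | ¬flood warning] ≈ 0.141; Pr[dam release | ¬flood warning, heavy upstream rainfall] ≈ 0.163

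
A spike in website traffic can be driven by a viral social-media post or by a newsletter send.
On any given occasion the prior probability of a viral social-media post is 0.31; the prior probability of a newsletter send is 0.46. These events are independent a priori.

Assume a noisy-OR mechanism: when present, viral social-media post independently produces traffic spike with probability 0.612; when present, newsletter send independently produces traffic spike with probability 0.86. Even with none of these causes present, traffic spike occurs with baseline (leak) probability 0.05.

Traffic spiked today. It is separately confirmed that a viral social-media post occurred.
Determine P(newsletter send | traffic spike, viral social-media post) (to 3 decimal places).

P(newsletter send | traffic spike, viral social-media post) ≈ 0.561

Under noisy-OR, P(traffic spike | causes) = 1 − (1−0.05)·∏(1−qᵢ) over the active causes.
Numerator (weight on configurations with newsletter send): 0.948396×0.46 = 0.436262
Denominator P(traffic spike | viral social-media post): 0.6314×0.54 + 0.948396×0.46 = 0.777218
Posterior = 0.436262 / 0.777218 ≈ 0.561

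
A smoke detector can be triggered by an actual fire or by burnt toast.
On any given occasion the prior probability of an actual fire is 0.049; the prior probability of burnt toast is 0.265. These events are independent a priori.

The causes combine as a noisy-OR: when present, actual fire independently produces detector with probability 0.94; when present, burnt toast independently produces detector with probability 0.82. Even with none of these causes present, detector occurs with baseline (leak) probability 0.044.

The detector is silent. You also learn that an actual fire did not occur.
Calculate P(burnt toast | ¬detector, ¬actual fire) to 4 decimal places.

Under noisy-OR, P(detector | causes) = 1 − (1−0.044)·∏(1−qᵢ) over the active causes.
Sum P(¬detector|·) weighted by the priors over both values of burnt toast:
  P(¬detector | ¬actual fire) = 0.956*0.735 + 0.17208*0.265
        = 0.702660 + 0.045601 = 0.748261
Configurations with burnt toast contribute 0.045601, so
  P(burnt toast | ¬detector, ¬actual fire) = 0.045601 / 0.748261 ≈ 0.0609

P(burnt toast | ¬detector, ¬actual fire) ≈ 0.0609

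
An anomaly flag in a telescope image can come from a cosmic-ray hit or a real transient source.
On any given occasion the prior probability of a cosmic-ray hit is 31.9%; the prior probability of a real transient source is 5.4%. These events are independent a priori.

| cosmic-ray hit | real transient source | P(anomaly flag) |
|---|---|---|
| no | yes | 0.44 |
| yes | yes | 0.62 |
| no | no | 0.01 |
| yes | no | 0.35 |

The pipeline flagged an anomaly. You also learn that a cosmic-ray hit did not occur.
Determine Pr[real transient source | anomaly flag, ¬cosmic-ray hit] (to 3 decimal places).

Pr[real transient source | anomaly flag, ¬cosmic-ray hit] ≈ 0.715

Sum P(anomaly flag|·) weighted by the priors over both values of real transient source:
  P(anomaly flag | ¬cosmic-ray hit) = 0.01×0.946 + 0.44×0.054
        = 0.009460 + 0.023760 = 0.033220
The terms with real transient source present sum to 0.023760, so
  P(real transient source | anomaly flag, ¬cosmic-ray hit) = 0.023760 / 0.033220 ≈ 0.715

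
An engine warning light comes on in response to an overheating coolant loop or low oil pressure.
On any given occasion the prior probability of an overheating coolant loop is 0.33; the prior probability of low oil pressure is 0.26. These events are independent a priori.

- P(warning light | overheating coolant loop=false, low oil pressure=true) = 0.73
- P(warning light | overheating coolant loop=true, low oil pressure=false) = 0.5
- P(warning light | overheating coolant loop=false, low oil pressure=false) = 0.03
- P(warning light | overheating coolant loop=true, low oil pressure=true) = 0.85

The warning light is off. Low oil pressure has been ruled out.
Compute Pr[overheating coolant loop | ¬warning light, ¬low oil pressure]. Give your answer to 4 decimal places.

Pr[overheating coolant loop | ¬warning light, ¬low oil pressure] ≈ 0.2025

Enumerate both values of overheating coolant loop and weight by the priors:
  P(¬warning light | ¬low oil pressure) = 0.97·0.67 + 0.5·0.33
        = 0.649900 + 0.165000 = 0.814900
The terms with overheating coolant loop present sum to 0.165000, so
  P(overheating coolant loop | ¬warning light, ¬low oil pressure) = 0.165000 / 0.814900 ≈ 0.2025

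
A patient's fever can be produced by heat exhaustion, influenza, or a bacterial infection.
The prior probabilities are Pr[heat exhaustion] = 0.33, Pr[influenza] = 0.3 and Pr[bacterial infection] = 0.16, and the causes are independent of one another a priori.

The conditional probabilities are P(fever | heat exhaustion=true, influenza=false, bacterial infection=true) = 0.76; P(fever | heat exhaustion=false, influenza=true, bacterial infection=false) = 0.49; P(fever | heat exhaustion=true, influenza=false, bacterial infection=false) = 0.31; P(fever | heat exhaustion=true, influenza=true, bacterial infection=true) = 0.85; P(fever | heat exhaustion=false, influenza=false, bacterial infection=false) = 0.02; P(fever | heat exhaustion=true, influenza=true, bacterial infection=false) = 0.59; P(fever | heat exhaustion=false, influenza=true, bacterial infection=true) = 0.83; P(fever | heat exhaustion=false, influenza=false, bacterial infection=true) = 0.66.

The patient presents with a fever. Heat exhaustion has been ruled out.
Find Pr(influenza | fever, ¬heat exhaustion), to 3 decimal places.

For the numerator, keep only influenza=true terms: 0.123480 + 0.039840 = 0.163320
The normalizing constant is 0.02×0.7×0.84 + 0.66×0.7×0.16 + 0.49×0.3×0.84 + 0.83×0.3×0.16 = 0.249000
Posterior = 0.163320 / 0.249000 ≈ 0.656

Pr(influenza | fever, ¬heat exhaustion) ≈ 0.656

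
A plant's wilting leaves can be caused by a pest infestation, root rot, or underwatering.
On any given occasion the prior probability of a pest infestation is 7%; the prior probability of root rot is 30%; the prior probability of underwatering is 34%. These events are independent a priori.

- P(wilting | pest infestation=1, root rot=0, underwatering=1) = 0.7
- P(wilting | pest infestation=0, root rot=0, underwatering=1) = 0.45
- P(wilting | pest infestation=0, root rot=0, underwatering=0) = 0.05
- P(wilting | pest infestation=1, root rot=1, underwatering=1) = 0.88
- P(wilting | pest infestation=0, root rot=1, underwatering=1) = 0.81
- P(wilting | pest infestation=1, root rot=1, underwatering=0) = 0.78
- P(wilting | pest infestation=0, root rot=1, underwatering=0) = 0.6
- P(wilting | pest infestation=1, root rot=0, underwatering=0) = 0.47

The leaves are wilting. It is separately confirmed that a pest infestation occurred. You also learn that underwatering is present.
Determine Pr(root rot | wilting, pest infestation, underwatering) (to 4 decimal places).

P(wilting | pest infestation, underwatering) = 0.7*0.7 + 0.88*0.3 = 0.490000 + 0.264000 = 0.754000
Of this, 0.264000 comes from 0.88*0.3 (the root rot=true cases).
So P(root rot | wilting, pest infestation, underwatering) = 0.264000/0.754000 ≈ 0.3501.

Pr(root rot | wilting, pest infestation, underwatering) ≈ 0.3501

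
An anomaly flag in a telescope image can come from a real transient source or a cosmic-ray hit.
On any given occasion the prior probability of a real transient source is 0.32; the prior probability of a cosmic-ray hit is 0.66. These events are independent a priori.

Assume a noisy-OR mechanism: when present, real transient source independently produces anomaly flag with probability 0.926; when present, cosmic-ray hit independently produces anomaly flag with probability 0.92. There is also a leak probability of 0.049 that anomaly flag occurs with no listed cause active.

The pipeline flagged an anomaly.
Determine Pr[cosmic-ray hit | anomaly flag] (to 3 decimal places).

Under noisy-OR, P(anomaly flag | causes) = 1 − (1−0.049)·∏(1−qᵢ) over the active causes.
Numerator (weight on configurations with cosmic-ray hit): 0.414655 + 0.210011 = 0.624666
The normalizing constant is 0.049*0.68*0.34 + 0.92392*0.68*0.66 + 0.929626*0.32*0.34 + 0.99437*0.32*0.66 = 0.737138
P(cosmic-ray hit | anomaly flag) = 0.624666/0.737138 ≈ 0.847

Pr[cosmic-ray hit | anomaly flag] ≈ 0.847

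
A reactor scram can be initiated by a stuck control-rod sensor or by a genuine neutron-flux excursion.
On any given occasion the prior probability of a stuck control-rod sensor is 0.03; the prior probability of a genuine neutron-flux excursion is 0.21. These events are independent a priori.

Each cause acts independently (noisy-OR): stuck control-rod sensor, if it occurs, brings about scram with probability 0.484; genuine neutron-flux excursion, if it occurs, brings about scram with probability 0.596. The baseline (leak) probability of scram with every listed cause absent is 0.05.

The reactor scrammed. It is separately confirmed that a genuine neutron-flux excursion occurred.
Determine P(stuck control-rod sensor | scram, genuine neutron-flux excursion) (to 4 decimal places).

P(stuck control-rod sensor | scram, genuine neutron-flux excursion) ≈ 0.0387

Under noisy-OR, P(scram | causes) = 1 − (1−0.05)·∏(1−qᵢ) over the active causes.
P(scram | genuine neutron-flux excursion) = 0.6162*0.97 + 0.801959*0.03 = 0.597714 + 0.024059 = 0.621773
Of this, 0.024059 comes from 0.801959*0.03 (the stuck control-rod sensor=true cases).
Hence the posterior is 0.024059/0.621773 ≈ 0.0387.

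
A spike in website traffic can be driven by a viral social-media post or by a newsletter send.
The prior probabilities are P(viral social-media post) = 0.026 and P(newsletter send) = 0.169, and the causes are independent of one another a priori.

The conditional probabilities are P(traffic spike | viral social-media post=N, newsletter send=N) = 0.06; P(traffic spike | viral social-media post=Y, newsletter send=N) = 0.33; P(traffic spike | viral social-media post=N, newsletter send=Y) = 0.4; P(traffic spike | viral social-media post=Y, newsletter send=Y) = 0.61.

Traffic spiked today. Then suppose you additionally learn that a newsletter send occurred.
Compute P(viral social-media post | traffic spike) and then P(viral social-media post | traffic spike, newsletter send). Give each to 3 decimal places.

P(traffic spike) = 0.06×0.974×0.831 + 0.4×0.974×0.169 + 0.33×0.026×0.831 + 0.61×0.026×0.169 = 0.048564 + 0.065842 + 0.007130 + 0.002680 = 0.124216
The viral social-media post-present share is 0.007130 + 0.002680 = 0.009810.
P(viral social-media post | traffic spike) = 0.009810 / 0.124216 ≈ 0.079

With the extra evidence:
P(traffic spike | newsletter send) = 0.4×0.974 + 0.61×0.026 = 0.389600 + 0.015860 = 0.405460
Of this, 0.015860 comes from 0.61×0.026 (the viral social-media post=true cases).
P(viral social-media post | traffic spike, newsletter send) = 0.015860 / 0.405460 ≈ 0.039

P(viral social-media post | traffic spike) ≈ 0.079; P(viral social-media post | traffic spike, newsletter send) ≈ 0.039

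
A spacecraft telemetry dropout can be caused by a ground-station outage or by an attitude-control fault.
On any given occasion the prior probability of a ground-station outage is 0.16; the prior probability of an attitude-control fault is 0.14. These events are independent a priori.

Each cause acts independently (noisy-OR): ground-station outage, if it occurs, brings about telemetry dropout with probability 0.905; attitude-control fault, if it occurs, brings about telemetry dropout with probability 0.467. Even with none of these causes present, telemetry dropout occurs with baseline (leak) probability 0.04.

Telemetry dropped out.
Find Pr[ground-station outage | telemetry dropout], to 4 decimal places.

Pr[ground-station outage | telemetry dropout] ≈ 0.6290

Under noisy-OR, P(telemetry dropout | causes) = 1 − (1−0.04)·∏(1−qᵢ) over the active causes.
Sum P(telemetry dropout|·) weighted by the priors over the 4 (ground-station outage, attitude-control fault) configurations:
  P(telemetry dropout) = 0.04·0.84·0.86 + 0.48832·0.84·0.14 + 0.9088·0.16·0.86 + 0.95139·0.16·0.14
        = 0.028896 + 0.057426 + 0.125051 + 0.021311 = 0.232684
Keeping only the ground-station outage-present terms gives 0.146362, so
  P(ground-station outage | telemetry dropout) = 0.146362 / 0.232684 ≈ 0.6290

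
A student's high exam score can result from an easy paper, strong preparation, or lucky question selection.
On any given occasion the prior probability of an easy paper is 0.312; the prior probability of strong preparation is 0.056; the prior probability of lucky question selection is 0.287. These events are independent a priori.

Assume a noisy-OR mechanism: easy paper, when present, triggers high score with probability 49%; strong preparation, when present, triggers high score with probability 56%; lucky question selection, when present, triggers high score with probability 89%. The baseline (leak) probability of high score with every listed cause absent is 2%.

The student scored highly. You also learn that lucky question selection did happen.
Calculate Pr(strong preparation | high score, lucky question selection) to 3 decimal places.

Pr(strong preparation | high score, lucky question selection) ≈ 0.059

Under noisy-OR, P(high score | causes) = 1 − (1−0.02)·∏(1−qᵢ) over the active causes.
P(high score | lucky question selection) = 0.8922×0.688×0.944 + 0.952568×0.688×0.056 + 0.945022×0.312×0.944 + 0.97581×0.312×0.056 = 0.579459 + 0.036701 + 0.278335 + 0.017049 = 0.911544
Of this, 0.053750 comes from 0.036701 + 0.017049 (the strong preparation=true cases).
So P(strong preparation | high score, lucky question selection) = 0.053750/0.911544 ≈ 0.059.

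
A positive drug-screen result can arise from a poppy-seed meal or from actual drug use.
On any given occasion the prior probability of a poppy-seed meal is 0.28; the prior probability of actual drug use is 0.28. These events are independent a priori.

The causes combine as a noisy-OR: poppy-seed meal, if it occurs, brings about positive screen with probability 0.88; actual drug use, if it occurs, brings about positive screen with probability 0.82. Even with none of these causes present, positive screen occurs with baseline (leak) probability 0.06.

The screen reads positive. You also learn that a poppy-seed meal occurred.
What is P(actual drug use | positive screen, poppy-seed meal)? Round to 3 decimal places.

Under noisy-OR, P(positive screen | causes) = 1 − (1−0.06)·∏(1−qᵢ) over the active causes.
P(positive screen | poppy-seed meal) = 0.8872·0.72 + 0.979696·0.28 = 0.638784 + 0.274315 = 0.913099
The actual drug use-present share is 0.979696·0.28 = 0.274315.
So P(actual drug use | positive screen, poppy-seed meal) = 0.274315/0.913099 ≈ 0.300.

P(actual drug use | positive screen, poppy-seed meal) ≈ 0.300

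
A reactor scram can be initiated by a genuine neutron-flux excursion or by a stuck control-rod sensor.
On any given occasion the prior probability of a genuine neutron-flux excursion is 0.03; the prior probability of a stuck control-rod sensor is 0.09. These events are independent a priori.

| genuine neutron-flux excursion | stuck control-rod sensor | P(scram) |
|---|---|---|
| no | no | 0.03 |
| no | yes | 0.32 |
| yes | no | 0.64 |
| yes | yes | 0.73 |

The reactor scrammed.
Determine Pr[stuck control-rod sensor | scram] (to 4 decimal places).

P(scram) = 0.03*0.97*0.91 + 0.32*0.97*0.09 + 0.64*0.03*0.91 + 0.73*0.03*0.09 = 0.026481 + 0.027936 + 0.017472 + 0.001971 = 0.073860
The stuck control-rod sensor-present share is 0.027936 + 0.001971 = 0.029907.
P(stuck control-rod sensor | scram) = 0.029907 / 0.073860 ≈ 0.4049

Pr[stuck control-rod sensor | scram] ≈ 0.4049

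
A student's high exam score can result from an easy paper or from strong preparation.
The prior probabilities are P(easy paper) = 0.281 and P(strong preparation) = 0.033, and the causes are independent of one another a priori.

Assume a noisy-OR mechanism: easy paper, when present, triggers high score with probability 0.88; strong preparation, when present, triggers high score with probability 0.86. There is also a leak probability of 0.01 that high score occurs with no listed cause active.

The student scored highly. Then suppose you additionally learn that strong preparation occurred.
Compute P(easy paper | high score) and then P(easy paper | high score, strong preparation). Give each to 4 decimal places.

P(easy paper | high score) ≈ 0.9007; P(easy paper | high score, strong preparation) ≈ 0.3085

Under noisy-OR, P(high score | causes) = 1 − (1−0.01)·∏(1−qᵢ) over the active causes.
P(high score) = 0.01*0.719*0.967 + 0.8614*0.719*0.033 + 0.8812*0.281*0.967 + 0.983368*0.281*0.033 = 0.006953 + 0.020438 + 0.239446 + 0.009119 = 0.275956
Of this, 0.248565 comes from 0.239446 + 0.009119 (the easy paper=true cases).
So P(easy paper | high score) = 0.248565/0.275956 ≈ 0.9007.

Now condition on the additional information:
For the numerator, keep only easy paper=true terms: 0.983368×0.281 = 0.276326
Normalizer over all consistent configurations: 0.8614×0.719 + 0.983368×0.281 = 0.895673
P(easy paper | high score, strong preparation) = 0.276326/0.895673 ≈ 0.3085
— strong preparation explains away the evidence for easy paper.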